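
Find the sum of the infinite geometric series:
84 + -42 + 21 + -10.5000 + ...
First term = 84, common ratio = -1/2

For |r| < 1, S = a / (1 - r)
S = 84 / (1 - (-1/2))
S = 84 / (3/2)
S = 56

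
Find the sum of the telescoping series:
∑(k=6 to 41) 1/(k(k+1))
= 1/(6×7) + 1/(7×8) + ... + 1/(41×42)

Partial fractions: 1/(k(k+1)) = 1/k - 1/(k+1)
The series telescopes:
= (1/6 - 1/7) + (1/7 - 1/8) + ... + (1/41 - 1/42)
= 1/6 - 1/42
= 1/7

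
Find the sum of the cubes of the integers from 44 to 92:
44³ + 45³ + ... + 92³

Use ∑_{k=1}^{n} k³ = [n(n+1)/2]², then subtract the first 43 terms.
∑_{k=1}^{92} k³ = [92×93/2]² = 4278² = 18301284
∑_{k=1}^{43} k³ = [43×44/2]² = 946² = 894916
∑_{k=44}^{92} k³ = 18301284 - 894916 = 17406368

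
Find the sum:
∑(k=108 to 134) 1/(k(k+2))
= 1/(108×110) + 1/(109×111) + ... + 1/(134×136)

Partial fractions: 1/(k(k+2)) = (1/2)[1/k - 1/(k+2)]
Telescoping leaves the first two and last two terms:
= (1/2)[1/108 + 1/109 - 1/135 - 1/136]
= 7351/4002480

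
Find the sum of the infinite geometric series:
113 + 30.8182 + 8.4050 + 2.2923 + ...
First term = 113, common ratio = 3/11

For |r| < 1, S = a / (1 - r)
S = 113 / (1 - (3/11))
S = 113 / (8/11)
S = 1243/8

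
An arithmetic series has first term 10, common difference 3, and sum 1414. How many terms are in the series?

Using S = n/2 × [2a + (n-1)d]
1414 = n/2 × [2(10) + (n-1)(3)]
1414 = n/2 × [20 + 3n - 3]
2828 = n × [17 + 3n]
3n² + (17)n - 2828 = 0
Discriminant: Δ = (17)² - 4(3)(-2828) = 289 + 33936 = 34225
√Δ = 185
n = [-(17) + √Δ] / (2·3) = (-17 + 185) / 6 = 168 / 6 = 28
(The negative root is discarded since n must be a positive integer.)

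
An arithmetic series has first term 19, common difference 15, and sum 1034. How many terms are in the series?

Using S = n/2 × [2a + (n-1)d]
1034 = n/2 × [2(19) + (n-1)(15)]
1034 = n/2 × [38 + 15n - 15]
2068 = n × [23 + 15n]
15n² + (23)n - 2068 = 0
Discriminant: Δ = (23)² - 4(15)(-2068) = 529 + 124080 = 124609
√Δ = 353
n = [-(23) + √Δ] / (2·15) = (-23 + 353) / 30 = 330 / 30 = 11
(The negative root is discarded since n must be a positive integer.)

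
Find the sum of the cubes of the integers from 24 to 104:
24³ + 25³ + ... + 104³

Use ∑_{k=1}^{n} k³ = [n(n+1)/2]², then subtract the first 23 terms.
∑_{k=1}^{104} k³ = [104×105/2]² = 5460² = 29811600
∑_{k=1}^{23} k³ = [23×24/2]² = 276² = 76176
∑_{k=24}^{104} k³ = 29811600 - 76176 = 29735424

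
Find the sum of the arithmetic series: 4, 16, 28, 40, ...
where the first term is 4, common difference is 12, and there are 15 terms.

Sₙ = n/2 × (first + last)
Last term = a + (n-1)d = 4 + (15-1)×12 = 172
S_15 = 15/2 × (4 + 172)
S_15 = 15/2 × 176 = 1320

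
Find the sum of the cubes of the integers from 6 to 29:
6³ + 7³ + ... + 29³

Use ∑_{k=1}^{n} k³ = [n(n+1)/2]², then subtract the first 5 terms.
∑_{k=1}^{29} k³ = [29×30/2]² = 435² = 189225
∑_{k=1}^{5} k³ = [5×6/2]² = 15² = 225
∑_{k=6}^{29} k³ = 189225 - 225 = 189000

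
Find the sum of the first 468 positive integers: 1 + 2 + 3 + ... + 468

Formula: ∑k = n(n+1)/2
= 468×469/2
= 219492/2
= 109746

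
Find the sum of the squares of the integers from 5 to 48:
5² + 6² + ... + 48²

Use ∑_{k=1}^{n} k² = n(n+1)(2n+1)/6, then subtract the first 4 terms.
∑_{k=1}^{48} k² = 48×49×97/6 = 38024
∑_{k=1}^{4} k² = 4×5×9/6 = 30
∑_{k=5}^{48} k² = 38024 - 30 = 37994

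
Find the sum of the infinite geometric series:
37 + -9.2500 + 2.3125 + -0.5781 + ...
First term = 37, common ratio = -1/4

For |r| < 1, S = a / (1 - r)
S = 37 / (1 - (-1/4))
S = 37 / (5/4)
S = 148/5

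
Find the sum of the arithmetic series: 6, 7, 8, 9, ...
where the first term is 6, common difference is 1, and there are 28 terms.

Sₙ = n/2 × (first + last)
Last term = a + (n-1)d = 6 + (28-1)×1 = 33
S_28 = 28/2 × (6 + 33)
S_28 = 28/2 × 39 = 546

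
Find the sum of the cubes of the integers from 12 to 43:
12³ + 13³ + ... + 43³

Use ∑_{k=1}^{n} k³ = [n(n+1)/2]², then subtract the first 11 terms.
∑_{k=1}^{43} k³ = [43×44/2]² = 946² = 894916
∑_{k=1}^{11} k³ = [11×12/2]² = 66² = 4356
∑_{k=12}^{43} k³ = 894916 - 4356 = 890560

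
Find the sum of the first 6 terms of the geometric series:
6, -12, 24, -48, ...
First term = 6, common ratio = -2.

Sₙ = a(1 - rⁿ) / (1 - r)
S_6 = 6(1 - (-2)^6) / (1 - (-2))
S_6 = 6(1 - 64) / (3)
S_6 = -126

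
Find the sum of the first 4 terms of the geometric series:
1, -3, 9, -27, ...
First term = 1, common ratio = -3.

Sₙ = a(1 - rⁿ) / (1 - r)
S_4 = 1(1 - (-3)^4) / (1 - (-3))
S_4 = 1(1 - 81) / (4)
S_4 = -20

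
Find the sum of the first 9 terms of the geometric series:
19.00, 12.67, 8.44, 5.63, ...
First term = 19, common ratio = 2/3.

Sₙ = a(1 - rⁿ) / (1 - r)
S_9 = 19(1 - (2/3)^9) / (1 - (2/3))
S_9 = 19(1 - (512/19683)) / (1/3)
S_9 = 364249/6561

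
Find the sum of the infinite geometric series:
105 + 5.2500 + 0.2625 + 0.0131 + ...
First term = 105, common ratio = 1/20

For |r| < 1, S = a / (1 - r)
S = 105 / (1 - (1/20))
S = 105 / (19/20)
S = 2100/19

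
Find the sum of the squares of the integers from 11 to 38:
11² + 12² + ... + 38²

Use ∑_{k=1}^{n} k² = n(n+1)(2n+1)/6, then subtract the first 10 terms.
∑_{k=1}^{38} k² = 38×39×77/6 = 19019
∑_{k=1}^{10} k² = 10×11×21/6 = 385
∑_{k=11}^{38} k² = 19019 - 385 = 18634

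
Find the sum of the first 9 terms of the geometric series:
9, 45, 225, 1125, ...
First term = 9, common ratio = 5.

Sₙ = a(1 - rⁿ) / (1 - r)
S_9 = 9(1 - 5^9) / (1 - 5)
S_9 = 9(1 - 1953125) / (-4)
S_9 = 4394529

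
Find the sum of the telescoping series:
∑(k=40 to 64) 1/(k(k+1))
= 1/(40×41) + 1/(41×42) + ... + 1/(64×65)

Partial fractions: 1/(k(k+1)) = 1/k - 1/(k+1)
The series telescopes:
= (1/40 - 1/41) + (1/41 - 1/42) + ... + (1/64 - 1/65)
= 1/40 - 1/65
= 1/104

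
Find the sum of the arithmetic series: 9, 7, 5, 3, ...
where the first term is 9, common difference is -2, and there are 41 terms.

Sₙ = n/2 × (first + last)
Last term = a + (n-1)d = 9 + (41-1)×(-2) = -71
S_41 = 41/2 × (9 + (-71))
S_41 = 41/2 × (-62) = -1271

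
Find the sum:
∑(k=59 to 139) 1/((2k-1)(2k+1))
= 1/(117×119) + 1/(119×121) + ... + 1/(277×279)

Partial fractions: 1/((2k-1)(2k+1)) = (1/2)[1/(2k-1) - 1/(2k+1)]
The series telescopes:
= (1/2)[1/117 - 1/279]
= 1/403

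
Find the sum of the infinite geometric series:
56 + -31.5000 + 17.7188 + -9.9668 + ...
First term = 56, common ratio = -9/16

For |r| < 1, S = a / (1 - r)
S = 56 / (1 - (-9/16))
S = 56 / (25/16)
S = 896/25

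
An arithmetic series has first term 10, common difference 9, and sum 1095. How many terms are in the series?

Using S = n/2 × [2a + (n-1)d]
1095 = n/2 × [2(10) + (n-1)(9)]
1095 = n/2 × [20 + 9n - 9]
2190 = n × [11 + 9n]
9n² + (11)n - 2190 = 0
Discriminant: Δ = (11)² - 4(9)(-2190) = 121 + 78840 = 78961
√Δ = 281
n = [-(11) + √Δ] / (2·9) = (-11 + 281) / 18 = 270 / 18 = 15
(The negative root is discarded since n must be a positive integer.)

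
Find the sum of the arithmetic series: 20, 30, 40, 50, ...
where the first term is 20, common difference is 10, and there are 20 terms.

Sₙ = n/2 × (first + last)
Last term = a + (n-1)d = 20 + (20-1)×10 = 210
S_20 = 20/2 × (20 + 210)
S_20 = 20/2 × 230 = 2300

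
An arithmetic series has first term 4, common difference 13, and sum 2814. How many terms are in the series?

Using S = n/2 × [2a + (n-1)d]
2814 = n/2 × [2(4) + (n-1)(13)]
2814 = n/2 × [8 + 13n - 13]
5628 = n × [-5 + 13n]
13n² + (-5)n - 5628 = 0
Discriminant: Δ = (-5)² - 4(13)(-5628) = 25 + 292656 = 292681
√Δ = 541
n = [-(-5) + √Δ] / (2·13) = (5 + 541) / 26 = 546 / 26 = 21
(The negative root is discarded since n must be a positive integer.)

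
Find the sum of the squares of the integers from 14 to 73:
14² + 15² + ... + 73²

Use ∑_{k=1}^{n} k² = n(n+1)(2n+1)/6, then subtract the first 13 terms.
∑_{k=1}^{73} k² = 73×74×147/6 = 132349
∑_{k=1}^{13} k² = 13×14×27/6 = 819
∑_{k=14}^{73} k² = 132349 - 819 = 131530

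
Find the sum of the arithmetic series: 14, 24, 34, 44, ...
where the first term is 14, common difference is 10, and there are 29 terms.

Sₙ = n/2 × (first + last)
Last term = a + (n-1)d = 14 + (29-1)×10 = 294
S_29 = 29/2 × (14 + 294)
S_29 = 29/2 × 308 = 4466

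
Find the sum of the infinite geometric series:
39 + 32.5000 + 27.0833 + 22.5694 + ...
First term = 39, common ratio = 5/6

For |r| < 1, S = a / (1 - r)
S = 39 / (1 - (5/6))
S = 39 / (1/6)
S = 234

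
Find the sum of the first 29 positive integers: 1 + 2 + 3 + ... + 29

Formula: ∑k = n(n+1)/2
= 29×30/2
= 870/2
= 435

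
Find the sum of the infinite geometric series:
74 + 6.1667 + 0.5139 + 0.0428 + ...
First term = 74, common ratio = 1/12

For |r| < 1, S = a / (1 - r)
S = 74 / (1 - (1/12))
S = 74 / (11/12)
S = 888/11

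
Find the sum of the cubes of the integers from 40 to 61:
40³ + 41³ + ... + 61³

Use ∑_{k=1}^{n} k³ = [n(n+1)/2]², then subtract the first 39 terms.
∑_{k=1}^{61} k³ = [61×62/2]² = 1891² = 3575881
∑_{k=1}^{39} k³ = [39×40/2]² = 780² = 608400
∑_{k=40}^{61} k³ = 3575881 - 608400 = 2967481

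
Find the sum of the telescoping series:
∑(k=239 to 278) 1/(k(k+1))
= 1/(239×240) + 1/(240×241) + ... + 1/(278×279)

Partial fractions: 1/(k(k+1)) = 1/k - 1/(k+1)
The series telescopes:
= (1/239 - 1/240) + (1/240 - 1/241) + ... + (1/278 - 1/279)
= 1/239 - 1/279
= 40/66681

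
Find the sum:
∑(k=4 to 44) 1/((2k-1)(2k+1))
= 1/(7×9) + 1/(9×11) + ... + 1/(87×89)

Partial fractions: 1/((2k-1)(2k+1)) = (1/2)[1/(2k-1) - 1/(2k+1)]
The series telescopes:
= (1/2)[1/7 - 1/89]
= 41/623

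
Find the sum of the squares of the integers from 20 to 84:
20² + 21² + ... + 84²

Use ∑_{k=1}^{n} k² = n(n+1)(2n+1)/6, then subtract the first 19 terms.
∑_{k=1}^{84} k² = 84×85×169/6 = 201110
∑_{k=1}^{19} k² = 19×20×39/6 = 2470
∑_{k=20}^{84} k² = 201110 - 2470 = 198640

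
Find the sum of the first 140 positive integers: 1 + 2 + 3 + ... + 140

Formula: ∑k = n(n+1)/2
= 140×141/2
= 19740/2
= 9870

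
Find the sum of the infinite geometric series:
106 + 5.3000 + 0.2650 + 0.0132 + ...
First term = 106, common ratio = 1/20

For |r| < 1, S = a / (1 - r)
S = 106 / (1 - (1/20))
S = 106 / (19/20)
S = 2120/19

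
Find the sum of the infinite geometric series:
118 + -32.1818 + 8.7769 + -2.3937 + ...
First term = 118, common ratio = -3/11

For |r| < 1, S = a / (1 - r)
S = 118 / (1 - (-3/11))
S = 118 / (14/11)
S = 649/7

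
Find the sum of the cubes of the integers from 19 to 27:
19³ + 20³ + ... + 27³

Use ∑_{k=1}^{n} k³ = [n(n+1)/2]², then subtract the first 18 terms.
∑_{k=1}^{27} k³ = [27×28/2]² = 378² = 142884
∑_{k=1}^{18} k³ = [18×19/2]² = 171² = 29241
∑_{k=19}^{27} k³ = 142884 - 29241 = 113643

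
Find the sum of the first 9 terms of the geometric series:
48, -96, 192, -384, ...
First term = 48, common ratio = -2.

Sₙ = a(1 - rⁿ) / (1 - r)
S_9 = 48(1 - (-2)^9) / (1 - (-2))
S_9 = 48(1 - (-512)) / (3)
S_9 = 8208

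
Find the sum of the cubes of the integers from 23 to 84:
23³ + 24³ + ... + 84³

Use ∑_{k=1}^{n} k³ = [n(n+1)/2]², then subtract the first 22 terms.
∑_{k=1}^{84} k³ = [84×85/2]² = 3570² = 12744900
∑_{k=1}^{22} k³ = [22×23/2]² = 253² = 64009
∑_{k=23}^{84} k³ = 12744900 - 64009 = 12680891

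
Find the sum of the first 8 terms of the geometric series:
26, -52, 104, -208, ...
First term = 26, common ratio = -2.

Sₙ = a(1 - rⁿ) / (1 - r)
S_8 = 26(1 - (-2)^8) / (1 - (-2))
S_8 = 26(1 - 256) / (3)
S_8 = -2210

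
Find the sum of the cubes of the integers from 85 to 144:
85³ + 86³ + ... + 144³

Use ∑_{k=1}^{n} k³ = [n(n+1)/2]², then subtract the first 84 terms.
∑_{k=1}^{144} k³ = [144×145/2]² = 10440² = 108993600
∑_{k=1}^{84} k³ = [84×85/2]² = 3570² = 12744900
∑_{k=85}^{144} k³ = 108993600 - 12744900 = 96248700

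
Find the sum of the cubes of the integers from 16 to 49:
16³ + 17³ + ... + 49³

Use ∑_{k=1}^{n} k³ = [n(n+1)/2]², then subtract the first 15 terms.
∑_{k=1}^{49} k³ = [49×50/2]² = 1225² = 1500625
∑_{k=1}^{15} k³ = [15×16/2]² = 120² = 14400
∑_{k=16}^{49} k³ = 1500625 - 14400 = 1486225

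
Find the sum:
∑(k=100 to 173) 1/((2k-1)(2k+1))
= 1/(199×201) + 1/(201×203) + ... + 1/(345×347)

Partial fractions: 1/((2k-1)(2k+1)) = (1/2)[1/(2k-1) - 1/(2k+1)]
The series telescopes:
= (1/2)[1/199 - 1/347]
= 74/69053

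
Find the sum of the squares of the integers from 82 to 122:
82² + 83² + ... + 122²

Use ∑_{k=1}^{n} k² = n(n+1)(2n+1)/6, then subtract the first 81 terms.
∑_{k=1}^{122} k² = 122×123×245/6 = 612745
∑_{k=1}^{81} k² = 81×82×163/6 = 180441
∑_{k=82}^{122} k² = 612745 - 180441 = 432304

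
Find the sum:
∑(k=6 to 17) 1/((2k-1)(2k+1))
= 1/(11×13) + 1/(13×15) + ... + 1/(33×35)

Partial fractions: 1/((2k-1)(2k+1)) = (1/2)[1/(2k-1) - 1/(2k+1)]
The series telescopes:
= (1/2)[1/11 - 1/35]
= 12/385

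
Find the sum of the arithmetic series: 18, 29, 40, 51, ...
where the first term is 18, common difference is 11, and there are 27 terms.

Sₙ = n/2 × (first + last)
Last term = a + (n-1)d = 18 + (27-1)×11 = 304
S_27 = 27/2 × (18 + 304)
S_27 = 27/2 × 322 = 4347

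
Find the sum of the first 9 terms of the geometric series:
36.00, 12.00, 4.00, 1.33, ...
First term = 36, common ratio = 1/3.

Sₙ = a(1 - rⁿ) / (1 - r)
S_9 = 36(1 - (1/3)^9) / (1 - (1/3))
S_9 = 36(1 - (1/19683)) / (2/3)
S_9 = 39364/729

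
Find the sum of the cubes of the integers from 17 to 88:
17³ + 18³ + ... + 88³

Use ∑_{k=1}^{n} k³ = [n(n+1)/2]², then subtract the first 16 terms.
∑_{k=1}^{88} k³ = [88×89/2]² = 3916² = 15335056
∑_{k=1}^{16} k³ = [16×17/2]² = 136² = 18496
∑_{k=17}^{88} k³ = 15335056 - 18496 = 15316560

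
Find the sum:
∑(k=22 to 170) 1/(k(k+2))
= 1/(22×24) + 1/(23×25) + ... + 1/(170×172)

Partial fractions: 1/(k(k+2)) = (1/2)[1/k - 1/(k+2)]
Telescoping leaves the first two and last two terms:
= (1/2)[1/22 + 1/23 - 1/171 - 1/172]
= 574991/14882472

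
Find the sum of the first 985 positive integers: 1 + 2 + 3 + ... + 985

Formula: ∑k = n(n+1)/2
= 985×986/2
= 971210/2
= 485605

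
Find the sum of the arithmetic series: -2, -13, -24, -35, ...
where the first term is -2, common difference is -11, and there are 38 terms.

Sₙ = n/2 × (first + last)
Last term = a + (n-1)d = -2 + (38-1)×(-11) = -409
S_38 = 38/2 × (-2 + (-409))
S_38 = 38/2 × (-411) = -7809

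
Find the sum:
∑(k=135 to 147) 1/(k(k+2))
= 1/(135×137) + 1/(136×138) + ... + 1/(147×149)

Partial fractions: 1/(k(k+2)) = (1/2)[1/k - 1/(k+2)]
Telescoping leaves the first two and last two terms:
= (1/2)[1/135 + 1/136 - 1/148 - 1/149]
= 130793/202437360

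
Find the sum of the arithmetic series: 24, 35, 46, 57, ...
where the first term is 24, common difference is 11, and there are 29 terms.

Sₙ = n/2 × (first + last)
Last term = a + (n-1)d = 24 + (29-1)×11 = 332
S_29 = 29/2 × (24 + 332)
S_29 = 29/2 × 356 = 5162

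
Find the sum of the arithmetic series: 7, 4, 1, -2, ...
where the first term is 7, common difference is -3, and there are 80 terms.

Sₙ = n/2 × (first + last)
Last term = a + (n-1)d = 7 + (80-1)×(-3) = -230
S_80 = 80/2 × (7 + (-230))
S_80 = 80/2 × (-223) = -8920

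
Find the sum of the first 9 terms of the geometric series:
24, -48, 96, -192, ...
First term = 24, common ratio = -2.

Sₙ = a(1 - rⁿ) / (1 - r)
S_9 = 24(1 - (-2)^9) / (1 - (-2))
S_9 = 24(1 - (-512)) / (3)
S_9 = 4104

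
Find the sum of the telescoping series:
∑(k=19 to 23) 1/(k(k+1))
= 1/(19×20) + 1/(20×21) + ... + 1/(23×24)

Partial fractions: 1/(k(k+1)) = 1/k - 1/(k+1)
The series telescopes:
= (1/19 - 1/20) + (1/20 - 1/21) + ... + (1/23 - 1/24)
= 1/19 - 1/24
= 5/456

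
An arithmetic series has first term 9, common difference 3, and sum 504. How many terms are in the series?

Using S = n/2 × [2a + (n-1)d]
504 = n/2 × [2(9) + (n-1)(3)]
504 = n/2 × [18 + 3n - 3]
1008 = n × [15 + 3n]
3n² + (15)n - 1008 = 0
Discriminant: Δ = (15)² - 4(3)(-1008) = 225 + 12096 = 12321
√Δ = 111
n = [-(15) + √Δ] / (2·3) = (-15 + 111) / 6 = 96 / 6 = 16
(The negative root is discarded since n must be a positive integer.)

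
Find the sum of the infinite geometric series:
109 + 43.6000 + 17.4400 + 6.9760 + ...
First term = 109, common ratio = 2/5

For |r| < 1, S = a / (1 - r)
S = 109 / (1 - (2/5))
S = 109 / (3/5)
S = 545/3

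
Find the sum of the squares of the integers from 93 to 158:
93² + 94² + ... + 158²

Use ∑_{k=1}^{n} k² = n(n+1)(2n+1)/6, then subtract the first 92 terms.
∑_{k=1}^{158} k² = 158×159×317/6 = 1327279
∑_{k=1}^{92} k² = 92×93×185/6 = 263810
∑_{k=93}^{158} k² = 1327279 - 263810 = 1063469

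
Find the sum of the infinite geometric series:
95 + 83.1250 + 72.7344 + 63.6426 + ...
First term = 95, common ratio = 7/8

For |r| < 1, S = a / (1 - r)
S = 95 / (1 - (7/8))
S = 95 / (1/8)
S = 760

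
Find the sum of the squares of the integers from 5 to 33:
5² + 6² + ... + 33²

Use ∑_{k=1}^{n} k² = n(n+1)(2n+1)/6, then subtract the first 4 terms.
∑_{k=1}^{33} k² = 33×34×67/6 = 12529
∑_{k=1}^{4} k² = 4×5×9/6 = 30
∑_{k=5}^{33} k² = 12529 - 30 = 12499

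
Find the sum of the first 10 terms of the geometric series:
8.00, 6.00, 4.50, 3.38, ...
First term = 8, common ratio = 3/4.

Sₙ = a(1 - rⁿ) / (1 - r)
S_10 = 8(1 - (3/4)^10) / (1 - (3/4))
S_10 = 8(1 - (59049/1048576)) / (1/4)
S_10 = 989527/32768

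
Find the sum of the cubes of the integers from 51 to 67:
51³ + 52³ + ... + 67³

Use ∑_{k=1}^{n} k³ = [n(n+1)/2]², then subtract the first 50 terms.
∑_{k=1}^{67} k³ = [67×68/2]² = 2278² = 5189284
∑_{k=1}^{50} k³ = [50×51/2]² = 1275² = 1625625
∑_{k=51}^{67} k³ = 5189284 - 1625625 = 3563659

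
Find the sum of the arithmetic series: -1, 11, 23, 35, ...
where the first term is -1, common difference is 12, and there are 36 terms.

Sₙ = n/2 × (first + last)
Last term = a + (n-1)d = -1 + (36-1)×12 = 419
S_36 = 36/2 × (-1 + 419)
S_36 = 36/2 × 418 = 7524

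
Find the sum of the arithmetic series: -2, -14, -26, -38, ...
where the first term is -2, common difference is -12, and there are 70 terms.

Sₙ = n/2 × (first + last)
Last term = a + (n-1)d = -2 + (70-1)×(-12) = -830
S_70 = 70/2 × (-2 + (-830))
S_70 = 70/2 × (-832) = -29120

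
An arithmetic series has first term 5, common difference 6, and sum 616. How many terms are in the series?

Using S = n/2 × [2a + (n-1)d]
616 = n/2 × [2(5) + (n-1)(6)]
616 = n/2 × [10 + 6n - 6]
1232 = n × [4 + 6n]
6n² + (4)n - 1232 = 0
Discriminant: Δ = (4)² - 4(6)(-1232) = 16 + 29568 = 29584
√Δ = 172
n = [-(4) + √Δ] / (2·6) = (-4 + 172) / 12 = 168 / 12 = 14
(The negative root is discarded since n must be a positive integer.)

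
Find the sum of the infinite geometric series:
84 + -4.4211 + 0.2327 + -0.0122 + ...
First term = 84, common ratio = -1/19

For |r| < 1, S = a / (1 - r)
S = 84 / (1 - (-1/19))
S = 84 / (20/19)
S = 399/5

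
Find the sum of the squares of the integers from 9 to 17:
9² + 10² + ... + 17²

Use ∑_{k=1}^{n} k² = n(n+1)(2n+1)/6, then subtract the first 8 terms.
∑_{k=1}^{17} k² = 17×18×35/6 = 1785
∑_{k=1}^{8} k² = 8×9×17/6 = 204
∑_{k=9}^{17} k² = 1785 - 204 = 1581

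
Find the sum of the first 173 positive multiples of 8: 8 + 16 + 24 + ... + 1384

Factor out 8: = 8(1 + 2 + ... + 173) = 8 × n(n+1)/2
= 8 × 173×174/2
= 8 × 15051
= 120408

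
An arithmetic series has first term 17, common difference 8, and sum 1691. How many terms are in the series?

Using S = n/2 × [2a + (n-1)d]
1691 = n/2 × [2(17) + (n-1)(8)]
1691 = n/2 × [34 + 8n - 8]
3382 = n × [26 + 8n]
8n² + (26)n - 3382 = 0
Discriminant: Δ = (26)² - 4(8)(-3382) = 676 + 108224 = 108900
√Δ = 330
n = [-(26) + √Δ] / (2·8) = (-26 + 330) / 16 = 304 / 16 = 19
(The negative root is discarded since n must be a positive integer.)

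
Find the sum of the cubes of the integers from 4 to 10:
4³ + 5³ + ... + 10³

Use ∑_{k=1}^{n} k³ = [n(n+1)/2]², then subtract the first 3 terms.
∑_{k=1}^{10} k³ = [10×11/2]² = 55² = 3025
∑_{k=1}^{3} k³ = [3×4/2]² = 6² = 36
∑_{k=4}^{10} k³ = 3025 - 36 = 2989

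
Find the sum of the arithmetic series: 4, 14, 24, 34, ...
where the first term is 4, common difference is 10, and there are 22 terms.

Sₙ = n/2 × (first + last)
Last term = a + (n-1)d = 4 + (22-1)×10 = 214
S_22 = 22/2 × (4 + 214)
S_22 = 22/2 × 218 = 2398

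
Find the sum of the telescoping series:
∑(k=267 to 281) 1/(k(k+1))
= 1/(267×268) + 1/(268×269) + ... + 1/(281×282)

Partial fractions: 1/(k(k+1)) = 1/k - 1/(k+1)
The series telescopes:
= (1/267 - 1/268) + (1/268 - 1/269) + ... + (1/281 - 1/282)
= 1/267 - 1/282
= 5/25098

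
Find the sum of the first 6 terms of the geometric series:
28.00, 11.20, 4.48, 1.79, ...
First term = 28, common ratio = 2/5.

Sₙ = a(1 - rⁿ) / (1 - r)
S_6 = 28(1 - (2/5)^6) / (1 - (2/5))
S_6 = 28(1 - (64/15625)) / (3/5)
S_6 = 145236/3125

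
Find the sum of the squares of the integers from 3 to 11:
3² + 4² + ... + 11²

Use ∑_{k=1}^{n} k² = n(n+1)(2n+1)/6, then subtract the first 2 terms.
∑_{k=1}^{11} k² = 11×12×23/6 = 506
∑_{k=1}^{2} k² = 2×3×5/6 = 5
∑_{k=3}^{11} k² = 506 - 5 = 501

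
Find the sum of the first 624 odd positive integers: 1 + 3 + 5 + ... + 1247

Sum of first n odd numbers = n²
= 624²
= 389376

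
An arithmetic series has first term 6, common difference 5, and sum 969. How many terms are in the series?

Using S = n/2 × [2a + (n-1)d]
969 = n/2 × [2(6) + (n-1)(5)]
969 = n/2 × [12 + 5n - 5]
1938 = n × [7 + 5n]
5n² + (7)n - 1938 = 0
Discriminant: Δ = (7)² - 4(5)(-1938) = 49 + 38760 = 38809
√Δ = 197
n = [-(7) + √Δ] / (2·5) = (-7 + 197) / 10 = 190 / 10 = 19
(The negative root is discarded since n must be a positive integer.)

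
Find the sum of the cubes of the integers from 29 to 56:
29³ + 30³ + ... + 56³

Use ∑_{k=1}^{n} k³ = [n(n+1)/2]², then subtract the first 28 terms.
∑_{k=1}^{56} k³ = [56×57/2]² = 1596² = 2547216
∑_{k=1}^{28} k³ = [28×29/2]² = 406² = 164836
∑_{k=29}^{56} k³ = 2547216 - 164836 = 2382380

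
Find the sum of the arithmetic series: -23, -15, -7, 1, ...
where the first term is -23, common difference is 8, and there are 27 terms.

Sₙ = n/2 × (first + last)
Last term = a + (n-1)d = -23 + (27-1)×8 = 185
S_27 = 27/2 × (-23 + 185)
S_27 = 27/2 × 162 = 2187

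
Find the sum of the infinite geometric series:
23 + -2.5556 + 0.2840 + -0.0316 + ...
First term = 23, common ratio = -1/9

For |r| < 1, S = a / (1 - r)
S = 23 / (1 - (-1/9))
S = 23 / (10/9)
S = 207/10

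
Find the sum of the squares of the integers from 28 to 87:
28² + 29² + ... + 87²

Use ∑_{k=1}^{n} k² = n(n+1)(2n+1)/6, then subtract the first 27 terms.
∑_{k=1}^{87} k² = 87×88×175/6 = 223300
∑_{k=1}^{27} k² = 27×28×55/6 = 6930
∑_{k=28}^{87} k² = 223300 - 6930 = 216370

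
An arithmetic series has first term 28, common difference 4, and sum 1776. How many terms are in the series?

Using S = n/2 × [2a + (n-1)d]
1776 = n/2 × [2(28) + (n-1)(4)]
1776 = n/2 × [56 + 4n - 4]
3552 = n × [52 + 4n]
4n² + (52)n - 3552 = 0
Discriminant: Δ = (52)² - 4(4)(-3552) = 2704 + 56832 = 59536
√Δ = 244
n = [-(52) + √Δ] / (2·4) = (-52 + 244) / 8 = 192 / 8 = 24
(The negative root is discarded since n must be a positive integer.)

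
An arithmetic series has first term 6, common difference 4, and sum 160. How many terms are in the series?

Using S = n/2 × [2a + (n-1)d]
160 = n/2 × [2(6) + (n-1)(4)]
160 = n/2 × [12 + 4n - 4]
320 = n × [8 + 4n]
4n² + (8)n - 320 = 0
Discriminant: Δ = (8)² - 4(4)(-320) = 64 + 5120 = 5184
√Δ = 72
n = [-(8) + √Δ] / (2·4) = (-8 + 72) / 8 = 64 / 8 = 8
(The negative root is discarded since n must be a positive integer.)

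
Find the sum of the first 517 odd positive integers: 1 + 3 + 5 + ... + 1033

Sum of first n odd numbers = n²
= 517²
= 267289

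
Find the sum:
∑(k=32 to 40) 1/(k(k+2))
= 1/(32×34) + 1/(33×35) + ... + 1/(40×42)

Partial fractions: 1/(k(k+2)) = (1/2)[1/k - 1/(k+2)]
Telescoping leaves the first two and last two terms:
= (1/2)[1/32 + 1/33 - 1/41 - 1/42]
= 1349/202048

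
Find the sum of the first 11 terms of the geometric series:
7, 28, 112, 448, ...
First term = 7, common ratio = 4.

Sₙ = a(1 - rⁿ) / (1 - r)
S_11 = 7(1 - 4^11) / (1 - 4)
S_11 = 7(1 - 4194304) / (-3)
S_11 = 9786707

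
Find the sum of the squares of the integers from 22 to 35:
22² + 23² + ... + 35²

Use ∑_{k=1}^{n} k² = n(n+1)(2n+1)/6, then subtract the first 21 terms.
∑_{k=1}^{35} k² = 35×36×71/6 = 14910
∑_{k=1}^{21} k² = 21×22×43/6 = 3311
∑_{k=22}^{35} k² = 14910 - 3311 = 11599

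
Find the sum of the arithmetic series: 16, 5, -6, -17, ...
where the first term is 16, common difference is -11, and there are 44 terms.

Sₙ = n/2 × (first + last)
Last term = a + (n-1)d = 16 + (44-1)×(-11) = -457
S_44 = 44/2 × (16 + (-457))
S_44 = 44/2 × (-441) = -9702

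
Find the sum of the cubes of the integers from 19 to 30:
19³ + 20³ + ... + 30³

Use ∑_{k=1}^{n} k³ = [n(n+1)/2]², then subtract the first 18 terms.
∑_{k=1}^{30} k³ = [30×31/2]² = 465² = 216225
∑_{k=1}^{18} k³ = [18×19/2]² = 171² = 29241
∑_{k=19}^{30} k³ = 216225 - 29241 = 186984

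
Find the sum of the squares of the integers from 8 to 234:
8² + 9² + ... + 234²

Use ∑_{k=1}^{n} k² = n(n+1)(2n+1)/6, then subtract the first 7 terms.
∑_{k=1}^{234} k² = 234×235×469/6 = 4298385
∑_{k=1}^{7} k² = 7×8×15/6 = 140
∑_{k=8}^{234} k² = 4298385 - 140 = 4298245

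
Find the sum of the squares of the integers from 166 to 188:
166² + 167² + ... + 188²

Use ∑_{k=1}^{n} k² = n(n+1)(2n+1)/6, then subtract the first 165 terms.
∑_{k=1}^{188} k² = 188×189×377/6 = 2232594
∑_{k=1}^{165} k² = 165×166×331/6 = 1511015
∑_{k=166}^{188} k² = 2232594 - 1511015 = 721579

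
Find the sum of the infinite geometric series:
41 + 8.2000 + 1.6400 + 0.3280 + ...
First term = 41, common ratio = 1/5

For |r| < 1, S = a / (1 - r)
S = 41 / (1 - (1/5))
S = 41 / (4/5)
S = 205/4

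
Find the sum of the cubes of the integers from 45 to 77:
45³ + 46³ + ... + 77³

Use ∑_{k=1}^{n} k³ = [n(n+1)/2]², then subtract the first 44 terms.
∑_{k=1}^{77} k³ = [77×78/2]² = 3003² = 9018009
∑_{k=1}^{44} k³ = [44×45/2]² = 990² = 980100
∑_{k=45}^{77} k³ = 9018009 - 980100 = 8037909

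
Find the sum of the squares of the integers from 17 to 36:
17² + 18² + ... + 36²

Use ∑_{k=1}^{n} k² = n(n+1)(2n+1)/6, then subtract the first 16 terms.
∑_{k=1}^{36} k² = 36×37×73/6 = 16206
∑_{k=1}^{16} k² = 16×17×33/6 = 1496
∑_{k=17}^{36} k² = 16206 - 1496 = 14710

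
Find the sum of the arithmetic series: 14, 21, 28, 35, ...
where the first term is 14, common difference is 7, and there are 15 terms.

Sₙ = n/2 × (first + last)
Last term = a + (n-1)d = 14 + (15-1)×7 = 112
S_15 = 15/2 × (14 + 112)
S_15 = 15/2 × 126 = 945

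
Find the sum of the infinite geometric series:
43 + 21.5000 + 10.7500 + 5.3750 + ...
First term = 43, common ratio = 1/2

For |r| < 1, S = a / (1 - r)
S = 43 / (1 - (1/2))
S = 43 / (1/2)
S = 86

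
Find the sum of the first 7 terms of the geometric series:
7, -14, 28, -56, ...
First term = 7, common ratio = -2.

Sₙ = a(1 - rⁿ) / (1 - r)
S_7 = 7(1 - (-2)^7) / (1 - (-2))
S_7 = 7(1 - (-128)) / (3)
S_7 = 301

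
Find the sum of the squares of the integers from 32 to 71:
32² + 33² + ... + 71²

Use ∑_{k=1}^{n} k² = n(n+1)(2n+1)/6, then subtract the first 31 terms.
∑_{k=1}^{71} k² = 71×72×143/6 = 121836
∑_{k=1}^{31} k² = 31×32×63/6 = 10416
∑_{k=32}^{71} k² = 121836 - 10416 = 111420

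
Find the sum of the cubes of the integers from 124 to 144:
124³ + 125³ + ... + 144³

Use ∑_{k=1}^{n} k³ = [n(n+1)/2]², then subtract the first 123 terms.
∑_{k=1}^{144} k³ = [144×145/2]² = 10440² = 108993600
∑_{k=1}^{123} k³ = [123×124/2]² = 7626² = 58155876
∑_{k=124}^{144} k³ = 108993600 - 58155876 = 50837724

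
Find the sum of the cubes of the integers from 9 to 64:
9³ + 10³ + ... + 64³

Use ∑_{k=1}^{n} k³ = [n(n+1)/2]², then subtract the first 8 terms.
∑_{k=1}^{64} k³ = [64×65/2]² = 2080² = 4326400
∑_{k=1}^{8} k³ = [8×9/2]² = 36² = 1296
∑_{k=9}^{64} k³ = 4326400 - 1296 = 4325104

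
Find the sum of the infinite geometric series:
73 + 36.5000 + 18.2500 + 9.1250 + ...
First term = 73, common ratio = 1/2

For |r| < 1, S = a / (1 - r)
S = 73 / (1 - (1/2))
S = 73 / (1/2)
S = 146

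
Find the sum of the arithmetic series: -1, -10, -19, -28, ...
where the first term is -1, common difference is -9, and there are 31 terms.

Sₙ = n/2 × (first + last)
Last term = a + (n-1)d = -1 + (31-1)×(-9) = -271
S_31 = 31/2 × (-1 + (-271))
S_31 = 31/2 × (-272) = -4216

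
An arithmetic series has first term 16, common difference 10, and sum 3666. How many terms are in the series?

Using S = n/2 × [2a + (n-1)d]
3666 = n/2 × [2(16) + (n-1)(10)]
3666 = n/2 × [32 + 10n - 10]
7332 = n × [22 + 10n]
10n² + (22)n - 7332 = 0
Discriminant: Δ = (22)² - 4(10)(-7332) = 484 + 293280 = 293764
√Δ = 542
n = [-(22) + √Δ] / (2·10) = (-22 + 542) / 20 = 520 / 20 = 26
(The negative root is discarded since n must be a positive integer.)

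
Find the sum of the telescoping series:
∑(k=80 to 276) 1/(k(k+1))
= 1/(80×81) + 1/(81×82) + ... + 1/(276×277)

Partial fractions: 1/(k(k+1)) = 1/k - 1/(k+1)
The series telescopes:
= (1/80 - 1/81) + (1/81 - 1/82) + ... + (1/276 - 1/277)
= 1/80 - 1/277
= 197/22160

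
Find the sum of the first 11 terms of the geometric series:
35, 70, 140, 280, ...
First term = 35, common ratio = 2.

Sₙ = a(1 - rⁿ) / (1 - r)
S_11 = 35(1 - 2^11) / (1 - 2)
S_11 = 35(1 - 2048) / (-1)
S_11 = 71645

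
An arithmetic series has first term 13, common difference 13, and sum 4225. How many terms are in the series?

Using S = n/2 × [2a + (n-1)d]
4225 = n/2 × [2(13) + (n-1)(13)]
4225 = n/2 × [26 + 13n - 13]
8450 = n × [13 + 13n]
13n² + (13)n - 8450 = 0
Discriminant: Δ = (13)² - 4(13)(-8450) = 169 + 439400 = 439569
√Δ = 663
n = [-(13) + √Δ] / (2·13) = (-13 + 663) / 26 = 650 / 26 = 25
(The negative root is discarded since n must be a positive integer.)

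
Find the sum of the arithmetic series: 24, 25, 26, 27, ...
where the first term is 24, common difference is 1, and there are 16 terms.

Sₙ = n/2 × (first + last)
Last term = a + (n-1)d = 24 + (16-1)×1 = 39
S_16 = 16/2 × (24 + 39)
S_16 = 16/2 × 63 = 504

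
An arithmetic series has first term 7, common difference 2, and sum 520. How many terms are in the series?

Using S = n/2 × [2a + (n-1)d]
520 = n/2 × [2(7) + (n-1)(2)]
520 = n/2 × [14 + 2n - 2]
1040 = n × [12 + 2n]
2n² + (12)n - 1040 = 0
Discriminant: Δ = (12)² - 4(2)(-1040) = 144 + 8320 = 8464
√Δ = 92
n = [-(12) + √Δ] / (2·2) = (-12 + 92) / 4 = 80 / 4 = 20
(The negative root is discarded since n must be a positive integer.)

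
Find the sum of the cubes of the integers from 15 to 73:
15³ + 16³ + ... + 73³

Use ∑_{k=1}^{n} k³ = [n(n+1)/2]², then subtract the first 14 terms.
∑_{k=1}^{73} k³ = [73×74/2]² = 2701² = 7295401
∑_{k=1}^{14} k³ = [14×15/2]² = 105² = 11025
∑_{k=15}^{73} k³ = 7295401 - 11025 = 7284376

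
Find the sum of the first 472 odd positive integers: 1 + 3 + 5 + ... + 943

Sum of first n odd numbers = n²
= 472²
= 222784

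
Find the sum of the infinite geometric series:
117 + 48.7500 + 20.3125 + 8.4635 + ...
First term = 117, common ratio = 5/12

For |r| < 1, S = a / (1 - r)
S = 117 / (1 - (5/12))
S = 117 / (7/12)
S = 1404/7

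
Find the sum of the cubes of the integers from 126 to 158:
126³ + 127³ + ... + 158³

Use ∑_{k=1}^{n} k³ = [n(n+1)/2]², then subtract the first 125 terms.
∑_{k=1}^{158} k³ = [158×159/2]² = 12561² = 157778721
∑_{k=1}^{125} k³ = [125×126/2]² = 7875² = 62015625
∑_{k=126}^{158} k³ = 157778721 - 62015625 = 95763096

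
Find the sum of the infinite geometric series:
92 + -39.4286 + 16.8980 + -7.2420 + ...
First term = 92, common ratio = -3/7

For |r| < 1, S = a / (1 - r)
S = 92 / (1 - (-3/7))
S = 92 / (10/7)
S = 322/5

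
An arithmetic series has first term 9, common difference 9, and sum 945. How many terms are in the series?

Using S = n/2 × [2a + (n-1)d]
945 = n/2 × [2(9) + (n-1)(9)]
945 = n/2 × [18 + 9n - 9]
1890 = n × [9 + 9n]
9n² + (9)n - 1890 = 0
Discriminant: Δ = (9)² - 4(9)(-1890) = 81 + 68040 = 68121
√Δ = 261
n = [-(9) + √Δ] / (2·9) = (-9 + 261) / 18 = 252 / 18 = 14
(The negative root is discarded since n must be a positive integer.)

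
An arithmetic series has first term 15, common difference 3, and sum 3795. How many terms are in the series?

Using S = n/2 × [2a + (n-1)d]
3795 = n/2 × [2(15) + (n-1)(3)]
3795 = n/2 × [30 + 3n - 3]
7590 = n × [27 + 3n]
3n² + (27)n - 7590 = 0
Discriminant: Δ = (27)² - 4(3)(-7590) = 729 + 91080 = 91809
√Δ = 303
n = [-(27) + √Δ] / (2·3) = (-27 + 303) / 6 = 276 / 6 = 46
(The negative root is discarded since n must be a positive integer.)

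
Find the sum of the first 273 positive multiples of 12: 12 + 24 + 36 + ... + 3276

Factor out 12: = 12(1 + 2 + ... + 273) = 12 × n(n+1)/2
= 12 × 273×274/2
= 12 × 37401
= 448812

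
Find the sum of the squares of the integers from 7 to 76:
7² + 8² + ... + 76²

Use ∑_{k=1}^{n} k² = n(n+1)(2n+1)/6, then subtract the first 6 terms.
∑_{k=1}^{76} k² = 76×77×153/6 = 149226
∑_{k=1}^{6} k² = 6×7×13/6 = 91
∑_{k=7}^{76} k² = 149226 - 91 = 149135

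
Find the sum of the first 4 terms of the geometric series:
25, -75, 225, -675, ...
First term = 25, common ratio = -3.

Sₙ = a(1 - rⁿ) / (1 - r)
S_4 = 25(1 - (-3)^4) / (1 - (-3))
S_4 = 25(1 - 81) / (4)
S_4 = -500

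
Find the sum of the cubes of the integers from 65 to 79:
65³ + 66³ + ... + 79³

Use ∑_{k=1}^{n} k³ = [n(n+1)/2]², then subtract the first 64 terms.
∑_{k=1}^{79} k³ = [79×80/2]² = 3160² = 9985600
∑_{k=1}^{64} k³ = [64×65/2]² = 2080² = 4326400
∑_{k=65}^{79} k³ = 9985600 - 4326400 = 5659200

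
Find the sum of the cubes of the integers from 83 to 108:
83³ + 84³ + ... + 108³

Use ∑_{k=1}^{n} k³ = [n(n+1)/2]², then subtract the first 82 terms.
∑_{k=1}^{108} k³ = [108×109/2]² = 5886² = 34644996
∑_{k=1}^{82} k³ = [82×83/2]² = 3403² = 11580409
∑_{k=83}^{108} k³ = 34644996 - 11580409 = 23064587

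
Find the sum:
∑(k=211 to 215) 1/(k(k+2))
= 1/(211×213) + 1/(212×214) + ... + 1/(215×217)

Partial fractions: 1/(k(k+2)) = (1/2)[1/k - 1/(k+2)]
Telescoping leaves the first two and last two terms:
= (1/2)[1/211 + 1/212 - 1/216 - 1/217]
= 114475/1048339152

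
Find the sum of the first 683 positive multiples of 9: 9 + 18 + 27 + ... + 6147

Factor out 9: = 9(1 + 2 + ... + 683) = 9 × n(n+1)/2
= 9 × 683×684/2
= 9 × 233586
= 2102274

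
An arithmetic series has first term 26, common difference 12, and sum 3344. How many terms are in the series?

Using S = n/2 × [2a + (n-1)d]
3344 = n/2 × [2(26) + (n-1)(12)]
3344 = n/2 × [52 + 12n - 12]
6688 = n × [40 + 12n]
12n² + (40)n - 6688 = 0
Discriminant: Δ = (40)² - 4(12)(-6688) = 1600 + 321024 = 322624
√Δ = 568
n = [-(40) + √Δ] / (2·12) = (-40 + 568) / 24 = 528 / 24 = 22
(The negative root is discarded since n must be a positive integer.)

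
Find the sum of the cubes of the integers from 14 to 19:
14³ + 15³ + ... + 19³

Use ∑_{k=1}^{n} k³ = [n(n+1)/2]², then subtract the first 13 terms.
∑_{k=1}^{19} k³ = [19×20/2]² = 190² = 36100
∑_{k=1}^{13} k³ = [13×14/2]² = 91² = 8281
∑_{k=14}^{19} k³ = 36100 - 8281 = 27819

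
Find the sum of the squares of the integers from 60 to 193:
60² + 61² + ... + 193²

Use ∑_{k=1}^{n} k² = n(n+1)(2n+1)/6, then subtract the first 59 terms.
∑_{k=1}^{193} k² = 193×194×387/6 = 2415009
∑_{k=1}^{59} k² = 59×60×119/6 = 70210
∑_{k=60}^{193} k² = 2415009 - 70210 = 2344799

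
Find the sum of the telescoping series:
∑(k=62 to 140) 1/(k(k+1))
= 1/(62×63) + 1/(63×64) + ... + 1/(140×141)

Partial fractions: 1/(k(k+1)) = 1/k - 1/(k+1)
The series telescopes:
= (1/62 - 1/63) + (1/63 - 1/64) + ... + (1/140 - 1/141)
= 1/62 - 1/141
= 79/8742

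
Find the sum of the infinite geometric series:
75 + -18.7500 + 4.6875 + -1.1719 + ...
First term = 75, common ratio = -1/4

For |r| < 1, S = a / (1 - r)
S = 75 / (1 - (-1/4))
S = 75 / (5/4)
S = 60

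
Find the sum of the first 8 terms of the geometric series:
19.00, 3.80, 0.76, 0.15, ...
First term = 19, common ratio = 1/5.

Sₙ = a(1 - rⁿ) / (1 - r)
S_8 = 19(1 - (1/5)^8) / (1 - (1/5))
S_8 = 19(1 - (1/390625)) / (4/5)
S_8 = 1855464/78125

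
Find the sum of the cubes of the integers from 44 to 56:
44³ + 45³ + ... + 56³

Use ∑_{k=1}^{n} k³ = [n(n+1)/2]², then subtract the first 43 terms.
∑_{k=1}^{56} k³ = [56×57/2]² = 1596² = 2547216
∑_{k=1}^{43} k³ = [43×44/2]² = 946² = 894916
∑_{k=44}^{56} k³ = 2547216 - 894916 = 1652300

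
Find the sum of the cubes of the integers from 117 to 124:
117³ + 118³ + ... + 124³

Use ∑_{k=1}^{n} k³ = [n(n+1)/2]², then subtract the first 116 terms.
∑_{k=1}^{124} k³ = [124×125/2]² = 7750² = 60062500
∑_{k=1}^{116} k³ = [116×117/2]² = 6786² = 46049796
∑_{k=117}^{124} k³ = 60062500 - 46049796 = 14012704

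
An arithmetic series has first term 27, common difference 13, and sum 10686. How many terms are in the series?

Using S = n/2 × [2a + (n-1)d]
10686 = n/2 × [2(27) + (n-1)(13)]
10686 = n/2 × [54 + 13n - 13]
21372 = n × [41 + 13n]
13n² + (41)n - 21372 = 0
Discriminant: Δ = (41)² - 4(13)(-21372) = 1681 + 1111344 = 1113025
√Δ = 1055
n = [-(41) + √Δ] / (2·13) = (-41 + 1055) / 26 = 1014 / 26 = 39
(The negative root is discarded since n must be a positive integer.)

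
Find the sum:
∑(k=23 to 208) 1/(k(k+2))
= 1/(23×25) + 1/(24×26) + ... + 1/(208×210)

Partial fractions: 1/(k(k+2)) = (1/2)[1/k - 1/(k+2)]
Telescoping leaves the first two and last two terms:
= (1/2)[1/23 + 1/24 - 1/209 - 1/210]
= 305257/8075760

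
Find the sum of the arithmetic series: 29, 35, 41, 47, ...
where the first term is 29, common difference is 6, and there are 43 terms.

Sₙ = n/2 × (first + last)
Last term = a + (n-1)d = 29 + (43-1)×6 = 281
S_43 = 43/2 × (29 + 281)
S_43 = 43/2 × 310 = 6665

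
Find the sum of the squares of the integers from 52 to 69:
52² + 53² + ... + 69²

Use ∑_{k=1}^{n} k² = n(n+1)(2n+1)/6, then subtract the first 51 terms.
∑_{k=1}^{69} k² = 69×70×139/6 = 111895
∑_{k=1}^{51} k² = 51×52×103/6 = 45526
∑_{k=52}^{69} k² = 111895 - 45526 = 66369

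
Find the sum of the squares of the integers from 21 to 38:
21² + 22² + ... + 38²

Use ∑_{k=1}^{n} k² = n(n+1)(2n+1)/6, then subtract the first 20 terms.
∑_{k=1}^{38} k² = 38×39×77/6 = 19019
∑_{k=1}^{20} k² = 20×21×41/6 = 2870
∑_{k=21}^{38} k² = 19019 - 2870 = 16149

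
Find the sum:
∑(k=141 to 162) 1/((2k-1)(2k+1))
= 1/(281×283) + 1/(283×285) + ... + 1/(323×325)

Partial fractions: 1/((2k-1)(2k+1)) = (1/2)[1/(2k-1) - 1/(2k+1)]
The series telescopes:
= (1/2)[1/281 - 1/325]
= 22/91325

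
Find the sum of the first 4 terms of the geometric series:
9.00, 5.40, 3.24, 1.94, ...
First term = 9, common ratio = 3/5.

Sₙ = a(1 - rⁿ) / (1 - r)
S_4 = 9(1 - (3/5)^4) / (1 - (3/5))
S_4 = 9(1 - (81/625)) / (2/5)
S_4 = 2448/125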